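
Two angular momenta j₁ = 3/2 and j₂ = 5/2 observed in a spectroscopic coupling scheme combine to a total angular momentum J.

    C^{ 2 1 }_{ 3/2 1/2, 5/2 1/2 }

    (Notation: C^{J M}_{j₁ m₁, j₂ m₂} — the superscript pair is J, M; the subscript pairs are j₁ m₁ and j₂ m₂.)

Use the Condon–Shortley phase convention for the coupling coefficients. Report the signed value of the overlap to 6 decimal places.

j₁+j₂−J=2  J+j₁−j₂=1  J−j₁+j₂=3  j₁+j₂+J+1=7
(j₁±m₁, j₂±m₂, J±M) = (2,1,3,2,3,1)
P² = 12/7
sum k=0..1:
  [0] +1/12 = 1/12
  [1] −1/2 = -1/2
S = -5/12
C² = P²·S² = 25/84 ; C = -0.545545

−√(25/84) = -0.545545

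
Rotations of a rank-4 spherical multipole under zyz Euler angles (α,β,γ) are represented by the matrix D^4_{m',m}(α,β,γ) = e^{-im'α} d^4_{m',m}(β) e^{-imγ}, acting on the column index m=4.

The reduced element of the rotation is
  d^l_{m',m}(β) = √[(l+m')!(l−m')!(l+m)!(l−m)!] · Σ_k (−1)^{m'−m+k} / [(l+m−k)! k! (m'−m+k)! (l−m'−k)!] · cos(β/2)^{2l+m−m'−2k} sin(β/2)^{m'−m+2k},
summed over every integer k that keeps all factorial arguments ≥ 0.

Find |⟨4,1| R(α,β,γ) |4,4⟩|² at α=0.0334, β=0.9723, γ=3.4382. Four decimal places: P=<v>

P=0.1700

First d^4_{1,4}(β=0.9723), then the phase factors e^{-i(1)α} and e^{-i(4)γ}:
Half-angle: c=0.884138, s=0.467225. N=√(120·6·40320·1)=5387.986637
k∈{3} keeps every argument non-negative
  k=3: (−1)^0·5387.9866/(720)·0.8841^5·0.4672^3 = +0.412358
d^4_{1,4}(0.9723) = +0.412358
|D^4_{1,4}|² = |d^4_{1,4}(β)|² = (+0.412358)² = 0.170039 (the z-rotation phases have unit modulus)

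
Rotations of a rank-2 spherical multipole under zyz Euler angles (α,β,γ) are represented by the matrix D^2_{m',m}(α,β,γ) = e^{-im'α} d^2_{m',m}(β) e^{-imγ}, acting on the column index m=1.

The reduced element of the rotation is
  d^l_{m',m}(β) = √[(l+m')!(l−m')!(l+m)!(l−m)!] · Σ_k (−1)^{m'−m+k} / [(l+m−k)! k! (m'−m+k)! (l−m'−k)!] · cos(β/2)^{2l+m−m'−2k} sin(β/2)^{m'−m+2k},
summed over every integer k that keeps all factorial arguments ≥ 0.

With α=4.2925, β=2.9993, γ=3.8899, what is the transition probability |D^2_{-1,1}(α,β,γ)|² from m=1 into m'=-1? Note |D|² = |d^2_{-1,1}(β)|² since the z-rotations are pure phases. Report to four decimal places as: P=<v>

P=0.9503

D^2_{-1,1}(4.2925,2.9993,3.8899) = e^{-i·-1·4.2925}·d^2_{-1,1}(2.9993)·e^{-i·1·3.8899}. Compute d first:
c=cos(2.999300/2)=0.071086, s=sin(2.999300/2)=0.997470; N=√[1·6·6·1]=6.000000
Admissible k: 2..3 (factorial args all ≥0)
  k=2: (−1)^0·6.0000/(2)·0.0711^2·0.9975^2 = +0.015083
  k=3: (−1)^1·6.0000/(6)·0.0711^0·0.9975^4 = -0.989919
d^2_{-1,1}(2.9993) = +0.015083 -0.989919 = -0.974836
|D^2_{-1,1}|² = |d^2_{-1,1}(β)|² = (-0.974836)² = 0.950305 (the z-rotation phases have unit modulus)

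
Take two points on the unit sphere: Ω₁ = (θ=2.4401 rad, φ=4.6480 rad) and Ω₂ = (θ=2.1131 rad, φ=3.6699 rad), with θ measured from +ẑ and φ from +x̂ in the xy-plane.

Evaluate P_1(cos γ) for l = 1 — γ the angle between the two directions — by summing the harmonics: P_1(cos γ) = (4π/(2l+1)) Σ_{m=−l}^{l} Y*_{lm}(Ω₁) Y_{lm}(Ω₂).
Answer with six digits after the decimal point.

Addition theorem: P_1(cos γ) = (4π/3) Σ_m Y*_{lm}(Ω₁) Y_{lm}(Ω₂), m = −1…1:
  m=-1: Y*=-0.014347-0.222506i  Y=-0.255578+0.149167i  product +0.036857+0.054727i
  m=+0: Y*=-0.373234-0.000000i  Y=-0.252173+0.000000i  product +0.094119+0.000000i
  m=+1: Y*=+0.014347-0.222506i  Y=+0.255578+0.149167i  product +0.036857-0.054727i
Total Σ_m = +0.167834+0.000000i. Multiply by 4.188790: +0.703020+0.000000i. P_1(cos γ) = 0.703020

0.703020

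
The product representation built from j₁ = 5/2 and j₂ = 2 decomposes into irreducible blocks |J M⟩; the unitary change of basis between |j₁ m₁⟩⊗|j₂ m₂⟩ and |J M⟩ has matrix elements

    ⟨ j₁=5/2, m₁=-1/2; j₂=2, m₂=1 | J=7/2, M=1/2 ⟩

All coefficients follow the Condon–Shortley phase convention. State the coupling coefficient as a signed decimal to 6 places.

-0.557773  (= −√(14/45))

√[8·1!4!3!/9! · 2!3!3!1!4!3!] = √(1152/35)
  +(−1)^0/∏(0,1,3,3,1,0)! = 1/36  (running 1/36)
  +(−1)^1/∏(1,0,2,2,2,1)! = -1/8  (running -7/72)
⟨..|..⟩ = √(1152/35)·(-7/72) = -0.557773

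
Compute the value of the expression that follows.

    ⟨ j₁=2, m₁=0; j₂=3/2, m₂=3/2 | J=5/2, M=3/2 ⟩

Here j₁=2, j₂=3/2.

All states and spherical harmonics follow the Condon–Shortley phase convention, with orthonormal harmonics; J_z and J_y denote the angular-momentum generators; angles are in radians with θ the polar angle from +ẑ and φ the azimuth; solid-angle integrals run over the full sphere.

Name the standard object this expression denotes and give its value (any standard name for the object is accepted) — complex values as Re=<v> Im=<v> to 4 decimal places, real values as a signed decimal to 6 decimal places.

Clebsch–Gordan coefficient, −√(18/35) ≈ -0.717137

This is a Clebsch–Gordan (vector-coupling) coefficient.
√[6·1!3!2!/7! · 2!2!3!0!4!1!] = √(288/35)
  +(−1)^1/∏(1,0,1,2,2,0)! = -1/4  (running -1/4)
⟨..|..⟩ = √(288/35)·(-1/4) = -0.717137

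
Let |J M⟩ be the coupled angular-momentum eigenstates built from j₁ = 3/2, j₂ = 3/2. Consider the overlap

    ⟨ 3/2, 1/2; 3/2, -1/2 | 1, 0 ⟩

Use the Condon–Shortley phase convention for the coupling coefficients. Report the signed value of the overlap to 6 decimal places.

−√(1/20) ≈ -0.223607

triangle: 2!*1!*1!/5! = 2/120
(j±m)!: 2!*1!*1!*2!*1!*1! = 4
prefactor² = (2J+1)*Δ*N² = 1/5
  k=0: +1/(0!*2!*1!*1!*0!*0!) = 1/2
  k=1: −1/(1!*1!*0!*0!*1!*1!) = -1
Σ = -1/2  ⇒  CG² = 1/5*(-1/2)² = 1/20
CG = −√(1/20) = -0.223607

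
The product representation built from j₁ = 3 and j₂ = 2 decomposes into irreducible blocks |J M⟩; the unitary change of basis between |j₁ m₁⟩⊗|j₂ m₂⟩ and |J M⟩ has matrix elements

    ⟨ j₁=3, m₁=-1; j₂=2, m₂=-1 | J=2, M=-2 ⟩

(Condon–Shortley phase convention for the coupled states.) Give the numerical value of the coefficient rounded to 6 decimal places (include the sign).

-0.462910  (= −√(3/14))

j₁+j₂−J=3  J+j₁−j₂=3  J−j₁+j₂=1  j₁+j₂+J+1=8
(j₁±m₁, j₂±m₂, J±M) = (2,4,1,3,0,4)
P² = 216/7
sum k=1..1:
  [1] −1/12 = -1/12
S = -1/12
C² = P²·S² = 3/14 ; C = -0.462910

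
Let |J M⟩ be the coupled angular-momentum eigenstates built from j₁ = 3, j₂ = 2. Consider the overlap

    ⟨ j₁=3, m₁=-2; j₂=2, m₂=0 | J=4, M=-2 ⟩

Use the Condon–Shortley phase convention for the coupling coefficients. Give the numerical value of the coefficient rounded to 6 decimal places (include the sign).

j₁+j₂−J=1  J+j₁−j₂=5  J−j₁+j₂=3  j₁+j₂+J+1=10
(j₁±m₁, j₂±m₂, J±M) = (1,5,2,2,2,6)
P² = 8640/7
sum k=0..1:
  [0] +1/240 = 1/240
  [1] −1/48 = -1/48
S = -1/60
C² = P²·S² = 12/35 ; C = -0.585540

-0.585540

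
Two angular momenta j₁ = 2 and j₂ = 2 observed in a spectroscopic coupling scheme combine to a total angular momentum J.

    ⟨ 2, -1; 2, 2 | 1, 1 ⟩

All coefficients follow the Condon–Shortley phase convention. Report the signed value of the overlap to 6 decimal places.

-0.447214

triangle: 3!·1!·1!/6! = 6/720
(j±m)!: 1!·3!·4!·0!·2!·0! = 288
prefactor² = (2J+1)·Δ·N² = 36/5
  k=3: −1/(3!·0!·0!·1!·1!·0!) = -1/6
Σ = -1/6  ⇒  CG² = 36/5·(-1/6)² = 1/5
CG = −√(1/5) = -0.447214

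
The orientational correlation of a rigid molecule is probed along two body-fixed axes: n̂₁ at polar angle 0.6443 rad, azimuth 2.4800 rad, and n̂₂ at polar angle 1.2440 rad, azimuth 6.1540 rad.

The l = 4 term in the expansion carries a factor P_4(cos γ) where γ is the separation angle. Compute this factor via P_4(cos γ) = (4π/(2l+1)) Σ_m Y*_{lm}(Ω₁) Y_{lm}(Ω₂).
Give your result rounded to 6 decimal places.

0.183608

Addition theorem: P_4(cos γ) = (4π/9) Σ_m Y*_{lm}(Ω₁) Y_{lm}(Ω₂), m = −4…4:
  m=-4: Y*=(-0.050677, -0.027372)  Y=(0.309543, 0.175895)  product (-0.010872, -0.017387)
  m=-3: Y*=(0.087230, 0.198532)  Y=(0.316008, 0.128995)  product (0.001956, 0.073990)
  m=-2: Y*=(0.102774, -0.406546)  Y=(-0.080839, -0.021364)  product (-0.016994, 0.030669)
  m=-1: Y*=(-0.264334, 0.205826)  Y=(-0.325006, -0.042221)  product (0.094600, -0.055734)
  m=+0: Y*=(-0.198383, -0.000000)  Y=(0.029644, 0.000000)  product (-0.005881, -0.000000)
  m=+1: Y*=(0.264334, 0.205826)  Y=(0.325006, -0.042221)  product (0.094600, 0.055734)
  m=+2: Y*=(0.102774, 0.406546)  Y=(-0.080839, 0.021364)  product (-0.016994, -0.030669)
  m=+3: Y*=(-0.087230, 0.198532)  Y=(-0.316008, 0.128995)  product (0.001956, -0.073990)
  m=+4: Y*=(-0.050677, 0.027372)  Y=(0.309543, -0.175895)  product (-0.010872, 0.017387)
Accumulated sum (0.131500, -0.000000); after 4π/(2l+1) scaling, (0.183608, -0.000000) ⇒ P_4 = 0.183608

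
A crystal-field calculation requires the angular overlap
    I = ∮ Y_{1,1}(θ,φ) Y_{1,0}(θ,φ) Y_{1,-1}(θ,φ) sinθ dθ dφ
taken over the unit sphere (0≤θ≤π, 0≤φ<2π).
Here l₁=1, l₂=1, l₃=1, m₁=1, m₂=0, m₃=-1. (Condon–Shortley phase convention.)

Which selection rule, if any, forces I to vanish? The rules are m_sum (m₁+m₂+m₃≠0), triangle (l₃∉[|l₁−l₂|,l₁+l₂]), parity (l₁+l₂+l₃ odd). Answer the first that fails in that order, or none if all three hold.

parity

Σmᵢ = 0  ✓
l₃∈[|l₁−l₂|,l₁+l₂]=[0,2], have l₃=1  ✓
Σlᵢ = 3 ⇒ odd  ✗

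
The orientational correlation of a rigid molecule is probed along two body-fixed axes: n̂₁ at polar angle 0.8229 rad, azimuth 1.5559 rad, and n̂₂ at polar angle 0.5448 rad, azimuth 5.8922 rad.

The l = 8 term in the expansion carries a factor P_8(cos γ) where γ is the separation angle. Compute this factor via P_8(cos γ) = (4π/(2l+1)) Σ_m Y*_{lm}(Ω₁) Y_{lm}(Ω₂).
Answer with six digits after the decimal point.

Summing Y*_{l m}(θ₁,φ₁)·Y_{l m}(θ₂,φ₂) over m ∈ [−8, 8]; prefactor 4π/(2·8+1) = 0.739198:
  [-8]  conj(Y_{8,-8})(Ω₁) = 0.04271 - 0.00511j ; Y_{8,-8}(Ω₂) = -0.00268 + 0.00004j ; Δ = -0.00011 + 0.00002j
  [-7]  conj(Y_{8,-7})(Ω₁) = -0.01661 - 0.15873j ; Y_{8,-7}(Ω₂) = -0.01627 + 0.00697j ; Δ = 0.00138 + 0.00247j
  [-6]  conj(Y_{8,-6})(Ω₁) = -0.34564 + 0.03098j ; Y_{8,-6}(Ω₂) = -0.05089 + 0.05195j ; Δ = 0.01598 - 0.01953j
  [-5]  conj(Y_{8,-5})(Ω₁) = 0.03432 + 0.45993j ; Y_{8,-5}(Ω₂) = -0.07766 + 0.19214j ; Δ = -0.09103 - 0.02913j
  [-4]  conj(Y_{8,-4})(Ω₁) = 0.28095 - 0.01676j ; Y_{8,-4}(Ω₂) = 0.00280 + 0.40889j ; Δ = 0.00764 + 0.11483j
  [-3]  conj(Y_{8,-3})(Ω₁) = 0.00713 + 0.15955j ; Y_{8,-3}(Ω₂) = 0.19526 + 0.46463j ; Δ = -0.07274 + 0.03447j
  [-2]  conj(Y_{8,-2})(Ω₁) = 0.37760 - 0.01125j ; Y_{8,-2}(Ω₂) = 0.15920 + 0.15812j ; Δ = 0.06189 + 0.05791j
  [-1]  conj(Y_{8,-1})(Ω₁) = -0.00019 - 0.01246j ; Y_{8,-1}(Ω₂) = -0.28878 - 0.11904j ; Δ = -0.00143 + 0.00362j
  [+0]  conj(Y_{8,0})(Ω₁) = 0.36976 + 0.00000j ; Y_{8,0}(Ω₂) = -0.34274 + 0.00000j ; Δ = -0.12673 + 0.00000j
  [+1]  conj(Y_{8,1})(Ω₁) = 0.00019 - 0.01246j ; Y_{8,1}(Ω₂) = 0.28878 - 0.11904j ; Δ = -0.00143 - 0.00362j
  [+2]  conj(Y_{8,2})(Ω₁) = 0.37760 + 0.01125j ; Y_{8,2}(Ω₂) = 0.15920 - 0.15812j ; Δ = 0.06189 - 0.05791j
  [+3]  conj(Y_{8,3})(Ω₁) = -0.00713 + 0.15955j ; Y_{8,3}(Ω₂) = -0.19526 + 0.46463j ; Δ = -0.07274 - 0.03447j
  [+4]  conj(Y_{8,4})(Ω₁) = 0.28095 + 0.01676j ; Y_{8,4}(Ω₂) = 0.00280 - 0.40889j ; Δ = 0.00764 - 0.11483j
  [+5]  conj(Y_{8,5})(Ω₁) = -0.03432 + 0.45993j ; Y_{8,5}(Ω₂) = 0.07766 + 0.19214j ; Δ = -0.09103 + 0.02913j
  [+6]  conj(Y_{8,6})(Ω₁) = -0.34564 - 0.03098j ; Y_{8,6}(Ω₂) = -0.05089 - 0.05195j ; Δ = 0.01598 + 0.01953j
  [+7]  conj(Y_{8,7})(Ω₁) = 0.01661 - 0.15873j ; Y_{8,7}(Ω₂) = 0.01627 + 0.00697j ; Δ = 0.00138 - 0.00247j
  [+8]  conj(Y_{8,8})(Ω₁) = 0.04271 + 0.00511j ; Y_{8,8}(Ω₂) = -0.00268 - 0.00004j ; Δ = -0.00011 - 0.00002j
Total Σ_m = -0.28358 + 0.00000j. Multiply by 0.739198: -0.20962 + 0.00000j. P_8(cos γ) = -0.209622

-0.209622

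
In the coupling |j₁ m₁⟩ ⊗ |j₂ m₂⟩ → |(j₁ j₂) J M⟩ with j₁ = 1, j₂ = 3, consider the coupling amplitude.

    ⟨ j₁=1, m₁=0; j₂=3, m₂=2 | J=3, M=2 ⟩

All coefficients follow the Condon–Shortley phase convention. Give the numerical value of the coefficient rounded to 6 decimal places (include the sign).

-0.577350

triangle: 1!·1!·5!/8! = 120/40320
(j±m)!: 1!·1!·5!·1!·5!·1! = 14400
prefactor² = (2J+1)·Δ·N² = 300
  k=0: +1/(0!·1!·1!·5!·0!·0!) = 1/120
  k=1: −1/(1!·0!·0!·4!·1!·1!) = -1/24
Σ = -1/30  ⇒  CG² = 300·(-1/30)² = 1/3
CG = −√(1/3) = -0.577350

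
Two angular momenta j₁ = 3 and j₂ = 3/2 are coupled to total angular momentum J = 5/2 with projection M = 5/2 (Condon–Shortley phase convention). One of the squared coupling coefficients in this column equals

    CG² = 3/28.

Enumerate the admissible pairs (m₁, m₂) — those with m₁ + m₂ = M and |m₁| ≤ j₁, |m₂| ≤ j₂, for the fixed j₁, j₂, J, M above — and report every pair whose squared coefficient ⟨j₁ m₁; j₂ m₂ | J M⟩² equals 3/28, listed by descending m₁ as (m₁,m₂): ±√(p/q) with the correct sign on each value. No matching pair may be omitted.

Admissible pairs with m₁+m₂ = M = 5/2: (1,3/2), (2,1/2), (3,-1/2)
  (m₁,m₂)=(3,-1/2): CG² = 15/28, CG = +√(15/28)
  (m₁,m₂)=(2,1/2): CG² = 5/14, CG = −√(5/14)
  (m₁,m₂)=(1,3/2): CG² = 3/28, CG = +√(3/28)   ← matches the target
Pairs with CG² = 3/28: (1,3/2): +√(3/28)

(1,3/2): +√(3/28)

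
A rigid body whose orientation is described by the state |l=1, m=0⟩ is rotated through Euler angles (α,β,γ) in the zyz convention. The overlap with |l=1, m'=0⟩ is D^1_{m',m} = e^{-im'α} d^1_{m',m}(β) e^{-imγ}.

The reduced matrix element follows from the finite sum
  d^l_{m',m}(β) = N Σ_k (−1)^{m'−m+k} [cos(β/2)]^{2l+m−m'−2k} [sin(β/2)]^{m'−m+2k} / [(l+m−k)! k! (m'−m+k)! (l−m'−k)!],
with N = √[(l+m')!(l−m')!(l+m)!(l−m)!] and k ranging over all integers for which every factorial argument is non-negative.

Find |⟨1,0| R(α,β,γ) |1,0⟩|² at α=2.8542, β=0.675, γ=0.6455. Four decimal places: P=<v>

P=0.6095

First d^1_{0,0}(β=0.6750), then the phase factors e^{-i(0)α} and e^{-i(0)γ}:
c=cos(0.675000/2)=0.943585, s=sin(0.675000/2)=0.331129; N=√[1·1·1·1]=1.000000
Admissible k: 0..1 (factorial args all ≥0)
  k=0: (−1)^0·1.0000/(1)·0.9436^2·0.3311^0 = +0.890353
  k=1: (−1)^1·1.0000/(1)·0.9436^0·0.3311^2 = -0.109647
d^1_{0,0}(0.6750) = +0.890353 -0.109647 = +0.780707
|D^1_{0,0}|² = |d^1_{0,0}(β)|² = (+0.780707)² = 0.609503 (the z-rotation phases have unit modulus)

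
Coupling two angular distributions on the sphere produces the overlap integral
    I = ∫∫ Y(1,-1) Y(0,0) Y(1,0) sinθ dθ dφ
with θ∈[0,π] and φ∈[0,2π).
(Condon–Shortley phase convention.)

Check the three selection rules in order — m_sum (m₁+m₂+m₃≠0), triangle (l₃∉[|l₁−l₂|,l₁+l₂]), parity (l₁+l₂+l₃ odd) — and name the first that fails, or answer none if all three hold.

azimuthal sum: -1 + 0 + 0 = -1  ✗
1 ≤ 1 ≤ 1 (triangle on l)
L = 1 + 0 + 1 = 2 (even)

m_sum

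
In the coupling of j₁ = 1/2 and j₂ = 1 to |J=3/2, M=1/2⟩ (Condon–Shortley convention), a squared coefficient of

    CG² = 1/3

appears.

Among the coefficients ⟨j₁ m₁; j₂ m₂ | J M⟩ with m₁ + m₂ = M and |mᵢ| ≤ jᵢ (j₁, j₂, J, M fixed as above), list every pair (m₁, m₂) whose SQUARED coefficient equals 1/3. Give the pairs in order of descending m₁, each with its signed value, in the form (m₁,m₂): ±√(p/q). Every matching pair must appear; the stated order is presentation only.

Admissible pairs with m₁+m₂ = M = 1/2: (-1/2,1), (1/2,0)
  (m₁,m₂)=(1/2,0): CG² = 2/3, CG = +√(2/3)
  (m₁,m₂)=(-1/2,1): CG² = 1/3, CG = +√(1/3)   ← matches the target
Pairs with CG² = 1/3: (-1/2,1): +√(1/3)

(-1/2,1): +√(1/3)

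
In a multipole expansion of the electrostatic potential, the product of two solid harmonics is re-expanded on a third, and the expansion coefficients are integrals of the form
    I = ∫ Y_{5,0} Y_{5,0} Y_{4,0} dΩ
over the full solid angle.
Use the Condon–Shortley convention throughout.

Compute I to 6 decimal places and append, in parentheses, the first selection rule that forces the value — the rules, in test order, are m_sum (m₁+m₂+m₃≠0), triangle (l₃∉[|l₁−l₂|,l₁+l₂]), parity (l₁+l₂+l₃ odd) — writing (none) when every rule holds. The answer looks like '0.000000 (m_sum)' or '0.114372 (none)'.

m-sum 0 ✓  L=14 even ✓  0≤4≤10 ✓
Π(2lᵢ+1) = 11×11×9 = 1089
triangle coeff Δ(5,5,4) = 1/3153150
Σ_t [1,5]: t=1:−1/69120 t=2:+1/1728 t=3:−1/576 t=4:+1/1728 t=5:−1/69120 = -7/11520
(3j)²=2/143 [(5 5 4; 0 0 0)], sign=-1
(m-triple is (0,0,0) — same symbol as above.)
⇒ 4πI² = 36/169
I = (+1)√(36/169/(4π)) = 0.13019760
No selection rule forces the value: the integral is nonzero (none).

0.130198 (none)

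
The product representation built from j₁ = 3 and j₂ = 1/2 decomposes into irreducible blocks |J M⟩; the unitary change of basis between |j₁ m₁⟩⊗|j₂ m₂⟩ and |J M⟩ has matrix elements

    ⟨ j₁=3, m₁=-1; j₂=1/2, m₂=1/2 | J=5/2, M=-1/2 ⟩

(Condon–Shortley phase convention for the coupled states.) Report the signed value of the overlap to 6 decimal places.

triangle: 1!×5!×0!/7! = 120/5040
(j±m)!: 2!×4!×1!×0!×2!×3! = 576
prefactor² = (2J+1)×Δ×N² = 576/7
  k=1: −1/(1!×0!×3!×0!×2!×0!) = -1/12
Σ = -1/12  ⇒  CG² = 576/7×(-1/12)² = 4/7
CG = −√(4/7) = -0.755929

−√(4/7) = -0.755929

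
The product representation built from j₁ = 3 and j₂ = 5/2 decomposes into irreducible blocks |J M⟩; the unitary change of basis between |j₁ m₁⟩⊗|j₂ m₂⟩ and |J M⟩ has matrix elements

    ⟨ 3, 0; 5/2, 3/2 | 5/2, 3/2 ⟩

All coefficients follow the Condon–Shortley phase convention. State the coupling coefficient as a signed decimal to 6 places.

j₁+j₂−J=3  J+j₁−j₂=3  J−j₁+j₂=2  j₁+j₂+J+1=9
(j₁±m₁, j₂±m₂, J±M) = (3,3,4,1,4,1)
P² = 864/35
sum k=2..3:
  [2] +1/8 = 1/8
  [3] −1/36 = -1/36
S = 7/72
C² = P²·S² = 7/30 ; C = +0.483046

+0.483046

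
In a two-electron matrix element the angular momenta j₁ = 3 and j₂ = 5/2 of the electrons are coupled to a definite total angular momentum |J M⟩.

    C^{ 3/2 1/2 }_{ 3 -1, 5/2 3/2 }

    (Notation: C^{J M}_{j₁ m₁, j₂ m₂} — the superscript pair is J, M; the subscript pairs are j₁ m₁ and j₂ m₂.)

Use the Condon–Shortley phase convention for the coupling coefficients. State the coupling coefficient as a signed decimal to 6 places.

√[4·4!2!1!/8! · 2!4!4!1!2!1!] = √(384/35)
  +(−1)^3/∏(3,1,1,1,1,0)! = -1/6  (running -1/6)
  +(−1)^4/∏(4,0,0,0,2,1)! = 1/48  (running -7/48)
⟨..|..⟩ = √(384/35)·(-7/48) = -0.483046

-0.483046  (= −√(7/30))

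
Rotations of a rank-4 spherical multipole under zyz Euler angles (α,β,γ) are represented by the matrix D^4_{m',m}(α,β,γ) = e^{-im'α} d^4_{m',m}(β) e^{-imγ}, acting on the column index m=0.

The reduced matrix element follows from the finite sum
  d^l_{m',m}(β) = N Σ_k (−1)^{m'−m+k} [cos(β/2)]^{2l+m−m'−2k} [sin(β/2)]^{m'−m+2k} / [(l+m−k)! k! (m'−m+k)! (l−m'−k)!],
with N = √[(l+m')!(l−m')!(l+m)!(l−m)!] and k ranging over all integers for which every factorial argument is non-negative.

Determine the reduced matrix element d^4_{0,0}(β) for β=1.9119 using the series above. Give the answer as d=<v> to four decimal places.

d=0.0101

d^4_{0,0}(β=1.9119) via the finite sum:
With c≡cos(β/2)=0.576833 and s≡sin(β/2)=0.816862, N=[24·24·24·24]^{1/2}=576.000000
k: max(0,(0)−(0))=0 … min(4+(0),4−(0))=4
  k=0: (−1)^0·576.0000/(576)·0.5768^8·0.8169^0 = +0.012257
  k=1: (−1)^1·576.0000/(36)·0.5768^6·0.8169^2 = -0.393295
  k=2: (−1)^2·576.0000/(16)·0.5768^4·0.8169^4 = +1.774589
  k=3: (−1)^3·576.0000/(36)·0.5768^2·0.8169^6 = -1.581658
  k=4: (−1)^4·576.0000/(576)·0.5768^0·0.8169^8 = +0.198239
d^4_{0,0}(1.9119) = +0.012257 -0.393295 +1.774589 -1.581658 +0.198239 = +0.010133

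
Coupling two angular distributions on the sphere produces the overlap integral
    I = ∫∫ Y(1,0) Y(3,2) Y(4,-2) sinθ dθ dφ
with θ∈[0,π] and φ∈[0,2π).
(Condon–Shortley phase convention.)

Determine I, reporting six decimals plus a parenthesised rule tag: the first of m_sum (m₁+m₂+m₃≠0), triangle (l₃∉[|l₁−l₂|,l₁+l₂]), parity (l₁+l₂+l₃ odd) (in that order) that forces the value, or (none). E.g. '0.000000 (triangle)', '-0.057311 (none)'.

Checks pass: Σm=0; 8 even; l₃=4∈[2,4].
(2·1+1)(2·3+1)(2·4+1) = 189
Δ: 0! 2! 6! / 9! → 1/252
sum: t=0:+1/36 = 1/36
3j²(1 3 4; 0 0 0) = Δ·Π!·Σ² = 4/63  (sign +1)
sum: t=0:+1/120 = 1/120
3j²(1 3 4; 0 2 -2) = Δ·Π!·Σ² = 1/21  (sign +1)
combine: 4πI² = 189·4/63·1/21 = 4/7
take √, sign +1: I = 0.21324362
No selection rule forces the value: the integral is nonzero (none).

0.213244 (none)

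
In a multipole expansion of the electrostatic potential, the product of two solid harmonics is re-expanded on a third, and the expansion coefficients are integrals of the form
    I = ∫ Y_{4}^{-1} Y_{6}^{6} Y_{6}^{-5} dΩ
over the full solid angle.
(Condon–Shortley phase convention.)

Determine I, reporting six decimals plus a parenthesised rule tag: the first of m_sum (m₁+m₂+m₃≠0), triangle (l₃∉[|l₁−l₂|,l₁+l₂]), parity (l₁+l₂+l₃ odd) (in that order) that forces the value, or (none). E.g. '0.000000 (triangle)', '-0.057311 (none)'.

Checks pass: Σm=0; 16 even; l₃=6∈[2,10].
(2·4+1)(2·6+1)(2·6+1) = 1521
Δ: 4! 4! 8! / 17! → 1/15315300
sum: t=0:+1/829440 t=1:−1/25920 t=2:+1/9216 t=3:−1/25920 t=4:+1/829440 = 7/207360
3j²(4 6 6; 0 0 0) = Δ·Π!·Σ² = 28/2431  (sign +1)
sum: t=4:+1/5806080 = 1/5806080
3j²(4 6 6; -1 6 -5) = Δ·Π!·Σ² = 165/6188  (sign -1)
combine: 4πI² = 1521·28/2431·165/6188 = 135/289
take √, sign -1: I = -0.19280266
No selection rule forces the value: the integral is nonzero (none).

-0.192803 (none)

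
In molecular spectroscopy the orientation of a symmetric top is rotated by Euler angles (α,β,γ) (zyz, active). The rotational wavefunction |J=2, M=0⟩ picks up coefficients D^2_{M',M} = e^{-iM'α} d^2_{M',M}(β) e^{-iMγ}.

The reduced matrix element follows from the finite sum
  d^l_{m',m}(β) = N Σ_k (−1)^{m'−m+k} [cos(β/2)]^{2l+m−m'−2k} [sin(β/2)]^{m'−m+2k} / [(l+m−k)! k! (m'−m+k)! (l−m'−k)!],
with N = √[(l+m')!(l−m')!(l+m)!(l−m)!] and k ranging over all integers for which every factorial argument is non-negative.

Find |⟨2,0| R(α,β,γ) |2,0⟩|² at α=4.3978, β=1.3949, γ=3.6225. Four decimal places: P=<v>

P=0.2062

Split into d^2_{0,0}(β=1.3949) × two z-phases.
With c≡cos(β/2)=0.766482 and s≡sin(β/2)=0.642265, N=[2·2·2·2]^{1/2}=4.000000
k∈{0,1,2} keeps every argument non-negative
  k=0: (−1)^0·4.0000/(4)·0.7665^4·0.6423^0 = +0.345151
  k=1: (−1)^1·4.0000/(1)·0.7665^2·0.6423^2 = -0.969378
  k=2: (−1)^2·4.0000/(4)·0.7665^0·0.6423^4 = +0.170160
d^2_{0,0}(1.3949) = +0.345151 -0.969378 +0.170160 = -0.454067
|D^2_{0,0}|² = |d^2_{0,0}(β)|² = (-0.454067)² = 0.206177 (the z-rotation phases have unit modulus)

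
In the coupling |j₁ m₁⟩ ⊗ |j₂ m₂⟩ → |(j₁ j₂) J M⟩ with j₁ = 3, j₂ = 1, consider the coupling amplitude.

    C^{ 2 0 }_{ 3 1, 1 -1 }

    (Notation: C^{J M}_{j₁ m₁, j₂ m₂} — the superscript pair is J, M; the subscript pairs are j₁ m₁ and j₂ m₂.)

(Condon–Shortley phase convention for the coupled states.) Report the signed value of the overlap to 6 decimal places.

+0.534522

triangle: 2!*4!*0!/7! = 48/5040
(j±m)!: 4!*2!*0!*2!*2!*2! = 384
prefactor² = (2J+1)*Δ*N² = 128/7
  k=0: +1/(0!*2!*2!*0!*2!*0!) = 1/8
Σ = 1/8  ⇒  CG² = 128/7*(1/8)² = 2/7
CG = +√(2/7) = +0.534522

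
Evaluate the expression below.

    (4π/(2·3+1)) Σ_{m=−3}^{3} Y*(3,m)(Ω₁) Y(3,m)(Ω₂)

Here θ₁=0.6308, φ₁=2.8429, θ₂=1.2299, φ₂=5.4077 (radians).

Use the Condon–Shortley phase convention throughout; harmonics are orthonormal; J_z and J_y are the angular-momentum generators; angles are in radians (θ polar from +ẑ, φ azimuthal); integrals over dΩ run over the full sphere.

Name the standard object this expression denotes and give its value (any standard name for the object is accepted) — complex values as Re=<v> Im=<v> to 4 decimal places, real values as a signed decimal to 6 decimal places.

This sum is the spherical-harmonic addition theorem: it equals the Legendre polynomial P_l(cos γ) of the angle γ between the two directions.
Addition theorem: P_3(cos γ) = (4π/7) Σ_m Y*_{lm}(Ω₁) Y_{lm}(Ω₂), m = −3…3:
  term(m=-3) = (0.004751, -0.029516)   from Y*(Ω₁)=(-0.053471, 0.066842), Y(Ω₂)=(-0.303937, 0.172065)
  term(m=-2) = (0.035305, 0.079654)   from Y*(Ω₁)=(0.237366, -0.161481), Y(Ω₂)=(-0.054386, 0.298577)
  term(m=-1) = (0.048529, 0.031573)   from Y*(Ω₁)=(-0.411835, 0.126806), Y(Ω₂)=(-0.086071, -0.103165)
  term(m=+0) = (-0.023931, 0.000000)   from Y*(Ω₁)=(0.078575, -0.000000), Y(Ω₂)=(-0.304565, 0.000000)
  term(m=+1) = (0.048529, -0.031573)   from Y*(Ω₁)=(0.411835, 0.126806), Y(Ω₂)=(0.086071, -0.103165)
  term(m=+2) = (0.035305, -0.079654)   from Y*(Ω₁)=(0.237366, 0.161481), Y(Ω₂)=(-0.054386, -0.298577)
  term(m=+3) = (0.004751, 0.029516)   from Y*(Ω₁)=(0.053471, 0.066842), Y(Ω₂)=(0.303937, 0.172065)
Total Σ_m = (0.153239, 0.000000). Multiply by 1.795196: (0.275094, 0.000000). P_3(cos γ) = 0.275094

Legendre polynomial (addition theorem), +0.275094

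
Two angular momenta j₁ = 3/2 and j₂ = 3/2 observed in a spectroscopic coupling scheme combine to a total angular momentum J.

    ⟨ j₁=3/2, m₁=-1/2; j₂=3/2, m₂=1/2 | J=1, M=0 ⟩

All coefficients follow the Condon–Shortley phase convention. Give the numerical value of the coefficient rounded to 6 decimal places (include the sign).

-0.223607  (= −√(1/20))

j₁+j₂−J=2  J+j₁−j₂=1  J−j₁+j₂=1  j₁+j₂+J+1=5
(j₁±m₁, j₂±m₂, J±M) = (1,2,2,1,1,1)
P² = 1/5
sum k=1..2:
  [1] −1/1 = -1
  [2] +1/2 = 1/2
S = -1/2
C² = P²·S² = 1/20 ; C = -0.223607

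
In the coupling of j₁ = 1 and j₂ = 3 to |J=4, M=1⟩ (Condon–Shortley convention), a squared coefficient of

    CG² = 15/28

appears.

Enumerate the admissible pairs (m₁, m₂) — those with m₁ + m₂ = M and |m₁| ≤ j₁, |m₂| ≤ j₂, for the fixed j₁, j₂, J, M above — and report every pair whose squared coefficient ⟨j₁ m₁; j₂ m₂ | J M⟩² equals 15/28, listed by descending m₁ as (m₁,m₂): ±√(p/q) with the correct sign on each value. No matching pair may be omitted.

(0,1): +√(15/28)

Admissible pairs with m₁+m₂ = M = 1: (-1,2), (0,1), (1,0)
  (m₁,m₂)=(1,0): CG² = 5/14, CG = +√(5/14)
  (m₁,m₂)=(0,1): CG² = 15/28, CG = +√(15/28)   ← matches the target
  (m₁,m₂)=(-1,2): CG² = 3/28, CG = +√(3/28)
Pairs with CG² = 15/28: (0,1): +√(15/28)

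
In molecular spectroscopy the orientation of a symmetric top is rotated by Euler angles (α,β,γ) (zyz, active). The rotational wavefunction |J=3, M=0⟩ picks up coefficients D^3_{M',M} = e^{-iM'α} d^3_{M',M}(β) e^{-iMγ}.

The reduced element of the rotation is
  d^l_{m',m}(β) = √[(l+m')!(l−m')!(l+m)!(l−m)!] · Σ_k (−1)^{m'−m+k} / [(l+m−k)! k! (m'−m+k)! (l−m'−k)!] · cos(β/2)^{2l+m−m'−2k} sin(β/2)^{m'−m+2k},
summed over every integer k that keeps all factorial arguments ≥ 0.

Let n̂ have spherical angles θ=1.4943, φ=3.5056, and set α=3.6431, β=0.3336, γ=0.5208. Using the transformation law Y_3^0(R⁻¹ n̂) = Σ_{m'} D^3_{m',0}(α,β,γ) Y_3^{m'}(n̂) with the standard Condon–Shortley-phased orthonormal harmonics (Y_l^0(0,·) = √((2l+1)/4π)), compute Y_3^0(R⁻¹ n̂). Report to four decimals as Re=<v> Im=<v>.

Re=-0.3274 Im=0.0000

Need the full column D^3_{m',0} for m'=−3..3 at α=3.6431, β=0.3336, γ=0.5208.
cos(β/2)=0.986121, sin(β/2)=0.166028
d^3_{-3,0}: single k=3 term ⇒ +0.019627;  D = -0.001300-0.019584i
d^3_{-2,0}: k∈[2..3] ⇒ +0.142772 -0.004047 = +0.138725;  D = +0.074601+0.116958i
d^3_{-1,0}: k∈[1..3] ⇒ +0.536318 -0.045608 +0.000431 = +0.491140;  D = -0.430661-0.236115i
d^3_{0,0}: k∈[0..3] ⇒ +0.919563 -0.234598 +0.006650 -0.000021 = +0.691594;  D = +0.691594+0.000000i
d^3_{1,0}: k∈[0..2] ⇒ -0.536318 +0.045608 -0.000431 = -0.491140;  D = +0.430661-0.236115i
d^3_{2,0}: k∈[0..1] ⇒ +0.142772 -0.004047 = +0.138725;  D = +0.074601-0.116958i
d^3_{3,0}: single k=0 term ⇒ -0.019627;  D = +0.001300-0.019584i
Y_3^{m'}(θ=1.4943,φ=3.5056) and Σ D·Y over m':
  (-0.0013-0.0196i)·(-0.1905+0.3671i)  (+0.0746+0.1170i)·(+0.0580-0.0517i)  (-0.4307-0.2361i)·(+0.2923-0.1114i)  (+0.6916+0.0000i)·(-0.0847+0.0000i)  (+0.4307-0.2361i)·(-0.2923-0.1114i)  (+0.0746-0.1170i)·(+0.0580+0.0517i)  (+0.0013-0.0196i)·(+0.1905+0.3671i)
Y_3^0(R⁻¹ n̂) = -0.327371+0.000000i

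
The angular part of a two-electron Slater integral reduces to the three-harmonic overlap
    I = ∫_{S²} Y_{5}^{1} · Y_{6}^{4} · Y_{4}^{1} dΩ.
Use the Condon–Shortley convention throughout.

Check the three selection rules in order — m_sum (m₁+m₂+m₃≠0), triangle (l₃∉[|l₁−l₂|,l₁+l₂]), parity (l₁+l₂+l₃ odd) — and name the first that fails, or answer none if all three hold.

m_sum

azimuthal sum: 1 + 4 + 1 = 6  ✗
1 ≤ 4 ≤ 11 (triangle on l)
L = 5 + 6 + 4 = 15 (odd)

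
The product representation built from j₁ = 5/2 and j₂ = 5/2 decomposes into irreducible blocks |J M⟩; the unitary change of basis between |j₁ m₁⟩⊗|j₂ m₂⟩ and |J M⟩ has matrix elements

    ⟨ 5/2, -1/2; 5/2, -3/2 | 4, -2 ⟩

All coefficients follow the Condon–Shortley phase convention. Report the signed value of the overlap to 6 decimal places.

+√(5/28) ≈ +0.422577

j₁+j₂−J=1  J+j₁−j₂=4  J−j₁+j₂=4  j₁+j₂+J+1=10
(j₁±m₁, j₂±m₂, J±M) = (2,3,1,4,2,6)
P² = 20736/35
sum k=0..1:
  [0] +1/36 = 1/36
  [1] −1/96 = -1/96
S = 5/288
C² = P²·S² = 5/28 ; C = +0.422577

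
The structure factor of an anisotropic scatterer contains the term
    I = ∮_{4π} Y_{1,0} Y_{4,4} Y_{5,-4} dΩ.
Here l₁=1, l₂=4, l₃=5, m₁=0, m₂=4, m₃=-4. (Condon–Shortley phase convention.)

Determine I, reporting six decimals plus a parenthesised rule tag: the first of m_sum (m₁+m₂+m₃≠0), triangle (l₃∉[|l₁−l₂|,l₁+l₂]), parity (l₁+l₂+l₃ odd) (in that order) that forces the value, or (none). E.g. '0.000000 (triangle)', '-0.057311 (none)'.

m-sum 0 ✓  L=10 even ✓  3≤5≤5 ✓
Π(2lᵢ+1) = 3×9×11 = 297
triangle coeff Δ(1,4,5) = 1/495
Σ_t [0,0]: t=0:+1/576 = 1/576
(3j)²=5/99 [(1 4 5; 0 0 0)], sign=-1
Σ_t [0,0]: t=0:+1/40320 = 1/40320
(3j)²=1/55 [(1 4 5; 0 4 -4)], sign=-1
⇒ 4πI² = 3/11
I = (+1)√(3/11/(4π)) = 0.14731920
No selection rule forces the value: the integral is nonzero (none).

0.147319 (none)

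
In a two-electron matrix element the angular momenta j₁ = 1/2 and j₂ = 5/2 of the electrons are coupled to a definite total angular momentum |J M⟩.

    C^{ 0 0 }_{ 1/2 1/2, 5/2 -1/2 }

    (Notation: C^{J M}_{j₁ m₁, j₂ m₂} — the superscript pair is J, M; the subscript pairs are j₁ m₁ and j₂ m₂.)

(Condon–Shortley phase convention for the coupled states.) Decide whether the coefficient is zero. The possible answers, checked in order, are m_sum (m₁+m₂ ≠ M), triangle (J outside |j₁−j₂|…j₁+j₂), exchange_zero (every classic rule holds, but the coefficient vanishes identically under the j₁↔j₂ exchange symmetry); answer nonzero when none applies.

m-sum: m₁+m₂ = 1/2+(-1/2) = 0, M = 0  ✓
triangle: need |j₁−j₂| ≤ J ≤ j₁+j₂, i.e. J ∈ [2, 3]; J = 0 is outside ✗ ⇒ coefficient is 0

triangle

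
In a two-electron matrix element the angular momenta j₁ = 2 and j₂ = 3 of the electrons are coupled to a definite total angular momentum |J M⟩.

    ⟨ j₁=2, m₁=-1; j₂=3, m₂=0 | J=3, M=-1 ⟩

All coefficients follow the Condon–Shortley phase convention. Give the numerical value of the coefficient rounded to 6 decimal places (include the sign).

j₁+j₂−J=2  J+j₁−j₂=2  J−j₁+j₂=4  j₁+j₂+J+1=9
(j₁±m₁, j₂±m₂, J±M) = (1,3,3,3,2,4)
P² = 96/5
sum k=1..2:
  [1] −1/8 = -1/8
  [2] +1/12 = 1/12
S = -1/24
C² = P²·S² = 1/30 ; C = -0.182574

-0.182574  (= −√(1/30))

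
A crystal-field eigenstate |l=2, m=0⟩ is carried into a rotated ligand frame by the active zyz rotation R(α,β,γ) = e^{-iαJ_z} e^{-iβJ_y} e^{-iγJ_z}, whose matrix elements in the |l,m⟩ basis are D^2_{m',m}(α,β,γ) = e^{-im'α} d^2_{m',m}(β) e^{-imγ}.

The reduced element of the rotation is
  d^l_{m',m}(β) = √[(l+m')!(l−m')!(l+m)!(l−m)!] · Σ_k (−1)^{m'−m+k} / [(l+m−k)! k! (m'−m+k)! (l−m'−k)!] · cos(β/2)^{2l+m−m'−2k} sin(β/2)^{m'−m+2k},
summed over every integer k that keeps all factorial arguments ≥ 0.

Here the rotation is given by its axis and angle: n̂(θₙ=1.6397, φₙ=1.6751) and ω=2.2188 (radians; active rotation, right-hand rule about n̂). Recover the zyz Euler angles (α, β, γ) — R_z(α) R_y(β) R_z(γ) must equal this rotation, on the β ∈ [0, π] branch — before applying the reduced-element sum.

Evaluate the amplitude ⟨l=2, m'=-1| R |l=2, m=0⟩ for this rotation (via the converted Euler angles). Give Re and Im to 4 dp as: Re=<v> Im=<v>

Re=-0.5858 Im=0.0195

Axis–angle → zyz. n̂ = (sinθₙcosφₙ, sinθₙsinφₙ, cosθₙ) = (-0.103868, +0.992205, -0.068849), ω = 2.2188.
R = I cosω + sinω [n̂]ₓ + (1−cosω) n̂n̂ᵀ gives
  R = [-0.586296, -0.110371, +0.802543; -0.220156, +0.975098, -0.026733; -0.779608, -0.192358, -0.595995]
β = atan2(√(R₁₃²+R₂₃²), R₃₃) = 2.209300; α = atan2(R₂₃, R₁₃) mod 2π = 6.249887; γ = atan2(R₃₂, −R₃₁) mod 2π = 6.041280
First d^2_{-1,0}(β=2.2093), then the phase factors e^{-i(-1)α} and e^{-i(0)γ}:
Half-angle: c=0.449447, s=0.893307. N=√(1·6·2·2)=4.898979
The bounds max(0,m−m')=1 and min(l+m,l−m')=2 give 2 terms
  k=1: (−1)^0·4.8990/(2)·0.4494^3·0.8933^1 = +0.198661
  k=2: (−1)^1·4.8990/(2)·0.4494^1·0.8933^3 = -0.784795
d^2_{-1,0}(2.2093) = +0.198661 -0.784795 = -0.586134
Attach z-rotation phases: D = e^{-i(-1)(6.2499)}·(-0.586134)·e^{-i(0)(6.0413)} = -0.585810+0.019514i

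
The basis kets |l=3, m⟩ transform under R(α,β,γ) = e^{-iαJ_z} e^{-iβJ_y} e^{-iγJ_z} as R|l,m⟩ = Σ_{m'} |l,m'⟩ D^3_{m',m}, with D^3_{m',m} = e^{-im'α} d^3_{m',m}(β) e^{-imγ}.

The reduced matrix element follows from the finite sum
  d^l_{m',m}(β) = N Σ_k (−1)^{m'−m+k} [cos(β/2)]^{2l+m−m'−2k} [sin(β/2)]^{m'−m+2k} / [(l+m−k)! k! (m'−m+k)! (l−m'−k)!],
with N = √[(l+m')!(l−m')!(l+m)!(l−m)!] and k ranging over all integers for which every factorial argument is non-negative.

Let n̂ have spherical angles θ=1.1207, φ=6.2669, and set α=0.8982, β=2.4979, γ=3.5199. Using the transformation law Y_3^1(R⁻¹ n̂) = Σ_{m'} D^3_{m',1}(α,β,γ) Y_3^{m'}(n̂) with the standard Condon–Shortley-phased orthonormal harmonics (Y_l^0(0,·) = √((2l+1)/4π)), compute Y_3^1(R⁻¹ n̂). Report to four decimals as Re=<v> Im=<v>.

Need the full column D^3_{m',1} for m'=−3..3 at α=0.8982, β=2.4979, γ=3.5199.
cos(β/2)=0.316319, sin(β/2)=0.948653
d^3_{-3,1}: single k=4 term ⇒ +0.313852;  D = +0.212897-0.230603i
d^3_{-2,1}: k∈[3..4] ⇒ +0.170894 -0.768532 = -0.597638;  D = +0.090907+0.590683i
d^3_{-1,1}: k∈[2..4] ⇒ +0.054059 -0.648290 +0.728860 = +0.134629;  D = -0.116841-0.066882i
d^3_{0,1}: k∈[1..3] ⇒ +0.010407 -0.280807 +0.841884 = +0.571484;  D = -0.531075+0.211076i
d^3_{1,1}: k∈[0..2] ⇒ +0.001002 -0.072078 +0.486217 = +0.415141;  D = -0.120416+0.397293i
d^3_{2,1}: k∈[0..1] ⇒ -0.009500 +0.170894 = +0.161394;  D = +0.091650+0.132847i
d^3_{3,1}: single k=0 term ⇒ +0.034895;  D = +0.034812+0.002395i
Y_3^{m'}(θ=1.1207,φ=6.2669) and Σ D·Y over m':
  (+0.2129-0.2306i)·(+0.3042+0.0149i)  (+0.0909+0.5907i)·(+0.3603+0.0117i)  (-0.1168-0.0669i)·(-0.0156-0.0003i)  (-0.5311+0.2111i)·(-0.3334+0.0000i)  (-0.1204+0.3973i)·(+0.0156-0.0003i)  (+0.0916+0.1328i)·(+0.3603-0.0117i)  (+0.0348+0.0024i)·(-0.3042+0.0149i)
Y_3^1(R⁻¹ n̂) = +0.295060+0.130395i

Re=0.2951 Im=0.1304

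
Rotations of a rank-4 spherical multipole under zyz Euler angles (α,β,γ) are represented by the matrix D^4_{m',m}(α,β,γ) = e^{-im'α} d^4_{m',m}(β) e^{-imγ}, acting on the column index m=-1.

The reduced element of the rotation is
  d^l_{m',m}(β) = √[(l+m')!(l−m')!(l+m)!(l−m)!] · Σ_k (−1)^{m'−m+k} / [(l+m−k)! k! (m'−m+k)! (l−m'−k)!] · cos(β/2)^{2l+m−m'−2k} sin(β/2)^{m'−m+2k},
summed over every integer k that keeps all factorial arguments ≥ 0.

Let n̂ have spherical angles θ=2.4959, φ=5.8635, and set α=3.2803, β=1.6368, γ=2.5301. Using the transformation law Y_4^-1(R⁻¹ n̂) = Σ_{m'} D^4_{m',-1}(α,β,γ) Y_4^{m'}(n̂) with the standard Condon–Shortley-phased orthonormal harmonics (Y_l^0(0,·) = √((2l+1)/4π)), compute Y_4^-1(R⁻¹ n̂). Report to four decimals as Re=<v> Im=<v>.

Re=-0.1654 Im=0.2456

Need the full column D^4_{m',-1} for m'=−4..4 at α=3.2803, β=1.6368, γ=2.5301.
cos(β/2)=0.683390, sin(β/2)=0.730053
d^4_{-4,-1}: single k=3 term ⇒ +0.434012;  D = -0.433315+0.024579i
d^4_{-3,-1}: k∈[2..3] ⇒ +0.430915 -0.819620 = -0.388704;  D = -0.381310+0.075459i
d^4_{-2,-1}: k∈[1..3] ⇒ +0.215612 -1.230307 +0.936039 = -0.078657;  D = +0.074308-0.025791i
d^4_{-1,-1}: k∈[0..3] ⇒ +0.047572 -0.814353 +1.858722 -0.707074 = +0.384867;  D = +0.342648-0.175256i
d^4_{0,-1}: k∈[0..3] ⇒ -0.227274 +1.556230 -1.776010 +0.337805 = -0.109250;  D = +0.089453-0.062719i
d^4_{1,-1}: k∈[0..3] ⇒ +0.542902 -1.858722 +1.060611 -0.080693 = -0.335902;  D = -0.245730+0.229013i
d^4_{2,-1}: k∈[0..2] ⇒ -0.820205 +1.404059 -0.320470 = +0.263384;  D = -0.166001+0.204487i
d^4_{3,-1}: k∈[0..1] ⇒ +0.819620 -0.561223 = +0.258397;  D = +0.133556-0.221205i
d^4_{4,-1}: single k=0 term ⇒ -0.495306;  D = +0.194920-0.455339i
Y_4^{m'}(θ=2.4959,φ=5.8635) and Σ D·Y over m':
  (-0.4333+0.0246i)·(-0.0063+0.0577i)  (-0.3813+0.0755i)·(-0.0668-0.2073i)  (+0.0743-0.0258i)·(+0.2804+0.3124i)  (+0.3426-0.1753i)·(-0.3042-0.1358i)  (+0.0895-0.0627i)·(-0.2005+0.0000i)  (-0.2457+0.2290i)·(+0.3042-0.1358i)  (-0.1660+0.2045i)·(+0.2804-0.3124i)  (+0.1336-0.2212i)·(+0.0668-0.2073i)  (+0.1949-0.4553i)·(-0.0063-0.0577i)
Y_4^-1(R⁻¹ n̂) = -0.165429+0.245582i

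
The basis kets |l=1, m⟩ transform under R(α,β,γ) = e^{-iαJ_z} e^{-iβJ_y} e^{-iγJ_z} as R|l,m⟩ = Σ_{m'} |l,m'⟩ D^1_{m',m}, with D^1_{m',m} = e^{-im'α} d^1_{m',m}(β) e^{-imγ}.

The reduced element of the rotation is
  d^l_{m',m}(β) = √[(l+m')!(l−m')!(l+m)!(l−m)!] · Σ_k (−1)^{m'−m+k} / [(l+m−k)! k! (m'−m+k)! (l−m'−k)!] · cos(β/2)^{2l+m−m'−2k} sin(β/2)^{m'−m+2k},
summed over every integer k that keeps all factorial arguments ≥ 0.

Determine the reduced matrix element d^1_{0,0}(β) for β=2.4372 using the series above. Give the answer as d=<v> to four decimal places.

d^1_{0,0}(β=2.4372) via the finite sum:
Half-angle: c=0.344960, s=0.938617. N=√(1·1·1·1)=1.000000
k∈{0,1} keeps every argument non-negative
  k=0: (−1)^0·1.0000/(1)·0.3450^2·0.9386^0 = +0.118998
  k=1: (−1)^1·1.0000/(1)·0.3450^0·0.9386^2 = -0.881002
d^1_{0,0}(2.4372) = +0.118998 -0.881002 = -0.762005

d=-0.7620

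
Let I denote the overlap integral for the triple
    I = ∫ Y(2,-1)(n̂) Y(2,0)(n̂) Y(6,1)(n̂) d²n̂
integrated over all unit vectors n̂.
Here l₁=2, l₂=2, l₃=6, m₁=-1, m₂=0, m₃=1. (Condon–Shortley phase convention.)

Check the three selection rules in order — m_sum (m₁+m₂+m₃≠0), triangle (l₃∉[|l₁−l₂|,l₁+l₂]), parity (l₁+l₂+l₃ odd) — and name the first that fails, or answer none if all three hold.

Σmᵢ = 0  ✓
l₃∈[|l₁−l₂|,l₁+l₂]=[0,4] required, l₃=6 fails  ✗
Σlᵢ = 10 ⇒ even

triangle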